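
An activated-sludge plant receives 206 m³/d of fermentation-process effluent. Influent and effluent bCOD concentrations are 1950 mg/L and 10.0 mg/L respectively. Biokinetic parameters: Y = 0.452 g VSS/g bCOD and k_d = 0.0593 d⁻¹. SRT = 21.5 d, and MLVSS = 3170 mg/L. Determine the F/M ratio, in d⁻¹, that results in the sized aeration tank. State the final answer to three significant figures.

Steady-state biomass mass balance: V·X·(1 + k_d·θ_c) = Y·Q·(S₀ − S)·θ_c, so V = 0.452 × 206 × (1950 − 10.0) × 21.5 / [3170 × (1 + 0.0593 × 21.5)] = 3.88×10^6 / 7212 = 538.5 m³.
F/M = Q·S₀ / (V·X) = 206 × 1950 / (538.5 × 3170) = 0.2353 g bCOD·(g VSS·d)⁻¹.

F/M ≈ 0.235 d⁻¹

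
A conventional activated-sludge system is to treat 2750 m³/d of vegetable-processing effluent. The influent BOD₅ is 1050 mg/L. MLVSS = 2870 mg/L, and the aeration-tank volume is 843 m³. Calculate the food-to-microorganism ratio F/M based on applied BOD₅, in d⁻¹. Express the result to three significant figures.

F/M = applied load / biomass = Q·S₀/(V·X) = 2750 × 1050 / (843.0 × 2870) = 1.193 d⁻¹.

F/M ≈ 1.19 d⁻¹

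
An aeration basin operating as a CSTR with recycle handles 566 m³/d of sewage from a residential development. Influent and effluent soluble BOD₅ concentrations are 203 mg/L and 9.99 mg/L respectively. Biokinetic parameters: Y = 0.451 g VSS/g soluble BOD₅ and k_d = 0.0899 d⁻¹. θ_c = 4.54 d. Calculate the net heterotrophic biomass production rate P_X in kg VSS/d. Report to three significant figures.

Y_obs = Y / (1 + k_d θ_c) = 0.451 / (1 + 0.0899 × 4.54) = 0.451 / 1.408 = 0.3203.
ΔS = 203 − 9.99 = 193.0 mg/L, so the substrate removal rate is 566 × 193.0/1000 = 109.2 kg soluble BOD₅/d.
Net biomass production P_X = Y_obs × Q·(S₀ − S) = 0.3203 × 109.2 = 34.99 kg VSS/d.

P_X ≈ 35.0 kg VSS/d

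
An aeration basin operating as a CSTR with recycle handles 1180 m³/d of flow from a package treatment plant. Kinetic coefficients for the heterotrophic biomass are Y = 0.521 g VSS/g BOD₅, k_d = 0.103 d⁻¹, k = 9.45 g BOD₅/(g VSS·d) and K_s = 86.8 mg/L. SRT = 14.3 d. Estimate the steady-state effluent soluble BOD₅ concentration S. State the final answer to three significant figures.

Effluent substrate depends only on kinetics and SRT: S = K_s(1 + k_d θ_c) / [θ_c(Yk − k_d) − 1] = 86.8 × (1 + 0.103 × 14.3) / [14.3 × (0.521 × 9.45 − 0.103) − 1] = 214.6 / 67.93 = 3.160 mg/L.

S ≈ 3.16 mg/L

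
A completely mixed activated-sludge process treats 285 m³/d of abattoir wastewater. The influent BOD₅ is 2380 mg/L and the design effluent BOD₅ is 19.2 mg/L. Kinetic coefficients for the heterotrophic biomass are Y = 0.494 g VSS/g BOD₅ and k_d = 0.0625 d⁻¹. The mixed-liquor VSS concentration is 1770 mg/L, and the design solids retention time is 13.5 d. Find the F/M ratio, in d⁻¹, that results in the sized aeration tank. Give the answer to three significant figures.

Steady-state biomass mass balance: V·X·(1 + k_d·θ_c) = Y·Q·(S₀ − S)·θ_c, so V = 0.494 × 285 × (2380 − 19.2) × 13.5 / [1770 × (1 + 0.0625 × 13.5)] = 4.49×10^6 / 3263 = 1375 m³.
F/M = Q·S₀ / (V·X) = 285 × 2380 / (1375 × 1770) = 0.2787 g BOD₅·(g VSS·d)⁻¹.

F/M ≈ 0.279 d⁻¹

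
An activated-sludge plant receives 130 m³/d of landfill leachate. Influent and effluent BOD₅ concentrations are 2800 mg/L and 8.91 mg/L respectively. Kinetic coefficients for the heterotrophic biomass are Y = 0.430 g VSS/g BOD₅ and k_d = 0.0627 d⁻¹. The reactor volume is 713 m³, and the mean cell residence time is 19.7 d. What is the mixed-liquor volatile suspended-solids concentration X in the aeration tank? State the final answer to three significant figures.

From V·X·(1 + k_d·θ_c) = Y·Q·(S₀ − S)·θ_c: X = 0.430 × 130 × (2800 − 8.91) × 19.7 / [713 × (1 + 0.0627 × 19.7)] = 1929 mg/L.

X ≈ 1930 mg/L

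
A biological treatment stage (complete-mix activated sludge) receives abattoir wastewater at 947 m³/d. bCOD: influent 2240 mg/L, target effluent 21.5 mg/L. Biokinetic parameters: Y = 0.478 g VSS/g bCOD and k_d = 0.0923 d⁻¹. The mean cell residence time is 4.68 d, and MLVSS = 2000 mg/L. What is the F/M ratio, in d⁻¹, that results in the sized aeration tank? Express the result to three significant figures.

F/M ≈ 0.646 d⁻¹

Rearranging the biomass balance for a CMAS with decay, V = Y·Q·ΔS·θ_c / [X·(1+k_d θ_c)] = 0.478 × 947 × (2240 − 21.5) × 4.68 / [2000 × (1 + 0.0923 × 4.68)] = 4.7×10^6 / 2864 = 1641 m³.
Food-to-microorganism ratio F/M = Q S₀ / (V X) = 947 × 2240 / (1641 × 2000) = 0.6463 d⁻¹.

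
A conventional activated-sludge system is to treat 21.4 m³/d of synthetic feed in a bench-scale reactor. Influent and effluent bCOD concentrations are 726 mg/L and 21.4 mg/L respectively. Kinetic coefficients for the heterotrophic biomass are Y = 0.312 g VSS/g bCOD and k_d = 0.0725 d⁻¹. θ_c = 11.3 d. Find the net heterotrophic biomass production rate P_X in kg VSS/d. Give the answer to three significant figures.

P_X ≈ 2.59 kg VSS/d

Observed yield with endogenous decay: Y_obs = Y / (1 + k_d·θ_c) = 0.312 / (1 + 0.0725 × 11.3) = 0.312 / 1.819 = 0.1715 g VSS/g bCOD.
ΔS = 726 − 21.4 = 704.6 mg/L, so the substrate removal rate is 21.4 × 704.6/1000 = 15.08 kg bCOD/d.
Net biomass production P_X = Y_obs × Q·(S₀ − S) = 0.1715 × 15.08 = 2.586 kg VSS/d.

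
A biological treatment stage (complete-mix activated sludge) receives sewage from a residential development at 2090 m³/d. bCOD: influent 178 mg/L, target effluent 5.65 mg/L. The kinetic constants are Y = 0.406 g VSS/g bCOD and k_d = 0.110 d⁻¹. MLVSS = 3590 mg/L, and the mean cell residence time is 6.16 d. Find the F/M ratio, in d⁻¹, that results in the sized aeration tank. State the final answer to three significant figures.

F/M ≈ 0.693 d⁻¹

From the SRT design equation V = Y Q (S₀−S) θ_c / [X (1 + k_d θ_c)] = 0.406 × 2090 × (178 − 5.65) × 6.16 / [3590 × (1 + 0.110 × 6.16)] = 9.01×10^5 / 6023 = 149.6 m³.
Food-to-microorganism ratio F/M = Q S₀ / (V X) = 2090 × 178 / (149.6 × 3590) = 0.6928 d⁻¹.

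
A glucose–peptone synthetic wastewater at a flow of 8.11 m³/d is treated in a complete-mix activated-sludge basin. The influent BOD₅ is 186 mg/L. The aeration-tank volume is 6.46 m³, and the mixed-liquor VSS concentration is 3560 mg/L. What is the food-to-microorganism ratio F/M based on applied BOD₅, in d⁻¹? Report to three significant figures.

F/M ≈ 0.0656 d⁻¹

F/M = Q·S₀ / (V·X) = 8.11 × 186 / (6.460 × 3560) = 0.06559 g BOD₅·(g VSS·d)⁻¹.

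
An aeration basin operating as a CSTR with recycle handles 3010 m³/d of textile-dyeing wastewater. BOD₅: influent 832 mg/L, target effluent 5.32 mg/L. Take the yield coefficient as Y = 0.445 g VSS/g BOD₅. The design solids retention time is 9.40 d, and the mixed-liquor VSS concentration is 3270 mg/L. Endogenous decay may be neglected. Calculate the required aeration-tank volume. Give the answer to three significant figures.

V ≈ 3180 m³

Biomass mass balance (decay neglected): V·X = Y·Q·(S₀ − S)·θ_c, so V = 0.445 × 3010 × (832 − 5.32) × 9.40 / 3270 = 3183 m³.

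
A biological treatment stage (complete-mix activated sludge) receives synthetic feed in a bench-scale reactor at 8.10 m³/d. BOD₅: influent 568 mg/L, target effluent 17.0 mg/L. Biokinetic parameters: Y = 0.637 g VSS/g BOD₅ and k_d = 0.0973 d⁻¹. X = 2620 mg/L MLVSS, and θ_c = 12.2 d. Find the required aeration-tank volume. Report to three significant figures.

V ≈ 6.05 m³

From the SRT design equation V = Y Q (S₀−S) θ_c / [X (1 + k_d θ_c)] = 0.637 × 8.10 × (568 − 17.0) × 12.2 / [2620 × (1 + 0.0973 × 12.2)] = 3.47×10^4 / 5730 = 6.053 m³.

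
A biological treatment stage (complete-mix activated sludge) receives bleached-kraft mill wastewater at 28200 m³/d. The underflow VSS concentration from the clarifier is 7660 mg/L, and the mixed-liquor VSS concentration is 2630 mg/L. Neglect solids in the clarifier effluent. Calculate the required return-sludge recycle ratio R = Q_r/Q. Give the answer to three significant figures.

Mass balance around the secondary clarifier (neglecting effluent solids): R = X / (X_r − X) = 2630 / (7660 − 2630) = 0.5229.

R ≈ 0.523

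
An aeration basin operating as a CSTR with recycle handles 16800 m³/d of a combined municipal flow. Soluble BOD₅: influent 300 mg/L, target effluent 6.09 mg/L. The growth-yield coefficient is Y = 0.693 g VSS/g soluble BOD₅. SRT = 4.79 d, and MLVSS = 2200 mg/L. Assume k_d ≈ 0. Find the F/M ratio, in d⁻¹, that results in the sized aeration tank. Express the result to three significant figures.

F/M ≈ 0.307 d⁻¹

Biomass mass balance (decay neglected): V·X = Y·Q·(S₀ − S)·θ_c, so V = 0.693 × 16800 × (300 − 6.09) × 4.79 / 2200 = 7450 m³.
F/M = Q·S₀ / (V·X) = 16800 × 300 / (7450 × 2200) = 0.3075 g soluble BOD₅·(g VSS·d)⁻¹.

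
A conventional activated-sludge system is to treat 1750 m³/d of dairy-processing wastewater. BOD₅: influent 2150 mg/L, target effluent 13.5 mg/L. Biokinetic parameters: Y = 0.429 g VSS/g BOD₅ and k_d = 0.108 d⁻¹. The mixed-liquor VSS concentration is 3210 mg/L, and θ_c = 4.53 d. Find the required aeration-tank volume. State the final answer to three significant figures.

Rearranging the biomass balance for a CMAS with decay, V = Y·Q·ΔS·θ_c / [X·(1+k_d θ_c)] = 0.429 × 1750 × (2150 − 13.5) × 4.53 / [3210 × (1 + 0.108 × 4.53)] = 7.27×10^6 / 4780 = 1520 m³.

V ≈ 1520 m³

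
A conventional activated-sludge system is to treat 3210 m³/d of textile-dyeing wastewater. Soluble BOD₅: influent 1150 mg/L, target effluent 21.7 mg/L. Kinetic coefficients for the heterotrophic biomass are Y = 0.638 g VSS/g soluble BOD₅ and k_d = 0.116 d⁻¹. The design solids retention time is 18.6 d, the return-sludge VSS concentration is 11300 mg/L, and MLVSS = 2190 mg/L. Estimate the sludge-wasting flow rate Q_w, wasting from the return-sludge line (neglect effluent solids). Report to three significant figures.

Q_w ≈ 64.8 m³/d

Steady-state biomass mass balance: V·X·(1 + k_d·θ_c) = Y·Q·(S₀ − S)·θ_c, so V = 0.638 × 3210 × (1150 − 21.7) × 18.6 / [2190 × (1 + 0.116 × 18.6)] = 4.3×10^7 / 6915 = 6215 m³.
Wasting from the return line (neglecting effluent solids): Q_w = V·X / (θ_c·X_r) = 6215 × 2190 / (18.6 × 11300) = 64.76 m³/d.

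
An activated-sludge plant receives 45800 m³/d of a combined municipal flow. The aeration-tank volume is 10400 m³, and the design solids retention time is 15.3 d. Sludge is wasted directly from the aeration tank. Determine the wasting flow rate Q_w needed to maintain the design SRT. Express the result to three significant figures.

Q_w ≈ 680 m³/d

Wasting from the aeration tank: Q_w = V / θ_c = 10400 / 15.3 = 679.7 m³/d.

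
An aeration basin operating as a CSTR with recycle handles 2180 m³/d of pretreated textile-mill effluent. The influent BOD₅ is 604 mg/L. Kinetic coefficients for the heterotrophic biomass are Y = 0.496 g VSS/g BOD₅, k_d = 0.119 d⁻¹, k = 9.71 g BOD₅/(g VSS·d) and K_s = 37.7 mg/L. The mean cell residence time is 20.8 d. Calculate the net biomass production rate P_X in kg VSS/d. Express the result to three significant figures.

P_X ≈ 188 kg VSS/d

From the Monod/SRT balance for a CMAS, S = K_s·(1+k_d θ_c)/[θ_c·(Y k − k_d) − 1] = 37.7 × (1 + 0.119 × 20.8) / [20.8 × (0.496 × 9.71 − 0.119) − 1] = 131.0 / 96.70 = 1.355 mg/L.
Observed yield with endogenous decay: Y_obs = Y / (1 + k_d·θ_c) = 0.496 / (1 + 0.119 × 20.8) = 0.496 / 3.475 = 0.1427 g VSS/g BOD₅.
Substrate removed = Q·(S₀ − S) = 2180 m³/d × (604 − 1.35) g/m³ = 1.31×10^6 g/d = 1314 kg/d.
So the net sludge growth is P_X = 0.1427 × 1314 = 187.5 kg VSS/d.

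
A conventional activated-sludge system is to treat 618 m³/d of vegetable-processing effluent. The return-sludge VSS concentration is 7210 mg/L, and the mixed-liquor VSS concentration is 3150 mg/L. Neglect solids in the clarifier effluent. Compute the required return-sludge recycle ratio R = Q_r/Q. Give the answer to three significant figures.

R ≈ 0.776

R = Q_r/Q = X/(X_r − X) = 3150 / (7210 − 3150) = 0.7759.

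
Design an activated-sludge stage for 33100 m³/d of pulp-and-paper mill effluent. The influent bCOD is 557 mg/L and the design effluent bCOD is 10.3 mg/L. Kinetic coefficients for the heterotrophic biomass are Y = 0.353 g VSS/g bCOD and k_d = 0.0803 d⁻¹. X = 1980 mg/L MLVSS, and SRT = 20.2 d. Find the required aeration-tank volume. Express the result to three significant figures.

Steady-state biomass mass balance: V·X·(1 + k_d·θ_c) = Y·Q·(S₀ − S)·θ_c, so V = 0.353 × 33100 × (557 − 10.3) × 20.2 / [1980 × (1 + 0.0803 × 20.2)] = 1.29×10^8 / 5192 = 24854 m³.

V ≈ 24900 m³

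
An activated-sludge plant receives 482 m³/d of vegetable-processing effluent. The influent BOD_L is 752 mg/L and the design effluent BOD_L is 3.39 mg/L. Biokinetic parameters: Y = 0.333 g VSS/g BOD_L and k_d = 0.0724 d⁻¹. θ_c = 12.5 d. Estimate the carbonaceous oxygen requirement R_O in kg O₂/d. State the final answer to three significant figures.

R_O ≈ 271 kg O₂/d

The observed yield is Y_obs = Y/(1 + k_d·θ_c) = 0.333 / (1 + 0.0724 × 12.5) = 0.333 / 1.905 = 0.1748 g VSS per g BOD_L removed.
Q·(S₀ − S) = 482 × (752 − 3.39) × 10⁻³ = 360.8 kg/d removed.
P_X = Y_obs·Q·(S₀ − S) = 0.1748 × 360.8 = 63.07 kg VSS/d.
R_O = Q·(S₀ − S) − 1.42·P_X = 360.8 − 1.42 × 63.07 = 271.3 kg O₂/d.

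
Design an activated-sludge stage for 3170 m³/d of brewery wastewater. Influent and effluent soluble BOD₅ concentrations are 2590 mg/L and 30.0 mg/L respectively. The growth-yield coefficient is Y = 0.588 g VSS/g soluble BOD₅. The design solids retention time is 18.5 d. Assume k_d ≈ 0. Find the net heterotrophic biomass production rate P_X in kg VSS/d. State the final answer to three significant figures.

Since k_d ≈ 0, Y_obs = Y = 0.588 g VSS/g soluble BOD₅.
ΔS = 2590 − 30.0 = 2560 mg/L, so the substrate removal rate is 3170 × 2560/1000 = 8115 kg soluble BOD₅/d.
P_X = Y_obs · Q(S₀ − S) = 0.5880 × 8115 = 4772 kg VSS/d.

P_X ≈ 4770 kg VSS/d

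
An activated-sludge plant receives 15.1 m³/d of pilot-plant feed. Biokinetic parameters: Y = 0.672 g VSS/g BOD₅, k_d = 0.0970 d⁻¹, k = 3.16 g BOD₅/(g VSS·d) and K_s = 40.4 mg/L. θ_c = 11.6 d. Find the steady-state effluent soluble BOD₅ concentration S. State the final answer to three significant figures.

S ≈ 3.81 mg/L

From the Monod/SRT balance for a CMAS, S = K_s·(1+k_d θ_c)/[θ_c·(Y k − k_d) − 1] = 40.4 × (1 + 0.0970 × 11.6) / [11.6 × (0.672 × 3.16 − 0.0970) − 1] = 85.86 / 22.51 = 3.815 mg/L.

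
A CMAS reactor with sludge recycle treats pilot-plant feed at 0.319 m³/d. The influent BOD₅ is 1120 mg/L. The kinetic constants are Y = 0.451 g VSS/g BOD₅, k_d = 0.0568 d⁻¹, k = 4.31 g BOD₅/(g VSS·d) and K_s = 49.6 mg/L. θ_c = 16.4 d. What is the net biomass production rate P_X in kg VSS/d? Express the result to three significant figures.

P_X ≈ 0.0832 kg VSS/d

For a completely mixed reactor with recycle the Lawrence–McCarty relation gives S = K_s·(1 + k_d·θ_c) / [θ_c·(Y·k − k_d) − 1] = 49.6 × (1 + 0.0568 × 16.4) / [16.4 × (0.451 × 4.31 − 0.0568) − 1] = 95.80 / 29.95 = 3.199 mg/L.
Observed yield with endogenous decay: Y_obs = Y / (1 + k_d·θ_c) = 0.451 / (1 + 0.0568 × 16.4) = 0.451 / 1.932 = 0.2335 g VSS/g BOD₅.
ΔS = 1120 − 3.20 = 1117 mg/L, so the substrate removal rate is 0.319 × 1117/1000 = 0.3563 kg BOD₅/d.
So the net sludge growth is P_X = 0.2335 × 0.3563 = 0.08318 kg VSS/d.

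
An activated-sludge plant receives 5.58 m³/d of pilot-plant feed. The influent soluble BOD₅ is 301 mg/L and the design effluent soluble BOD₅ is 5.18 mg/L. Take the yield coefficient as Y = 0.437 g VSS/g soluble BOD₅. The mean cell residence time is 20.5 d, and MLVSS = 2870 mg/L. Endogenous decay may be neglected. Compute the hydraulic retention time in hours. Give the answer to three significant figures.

τ ≈ 22.2 h

With k_d = 0 the design equation reduces to V = Y Q (S₀−S) θ_c / X = 0.437 × 5.58 × (301 − 5.18) × 20.5 / 2870 = 5.152 m³.
HRT = V/Q = 5.152 m³ / 5.58 m³·d⁻¹ = 0.9234 d × 24 = 22.16 h.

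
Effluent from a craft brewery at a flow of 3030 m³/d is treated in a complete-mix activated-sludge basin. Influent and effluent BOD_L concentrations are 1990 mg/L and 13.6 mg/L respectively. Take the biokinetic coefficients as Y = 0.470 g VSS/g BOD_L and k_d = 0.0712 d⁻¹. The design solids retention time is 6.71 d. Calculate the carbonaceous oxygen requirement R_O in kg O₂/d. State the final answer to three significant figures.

R_O ≈ 3280 kg O₂/d

Observed yield with endogenous decay: Y_obs = Y / (1 + k_d·θ_c) = 0.470 / (1 + 0.0712 × 6.71) = 0.470 / 1.478 = 0.3181 g VSS/g BOD_L.
Q·(S₀ − S) = 3030 × (1990 − 13.6) × 10⁻³ = 5988 kg/d removed.
P_X = Y_obs·Q·(S₀ − S) = 0.3181 × 5988 = 1905 kg VSS/d.
R_O = Q·ΔS − 1.42 P_X = 5988 − 2705 = 3284 kg O₂/d.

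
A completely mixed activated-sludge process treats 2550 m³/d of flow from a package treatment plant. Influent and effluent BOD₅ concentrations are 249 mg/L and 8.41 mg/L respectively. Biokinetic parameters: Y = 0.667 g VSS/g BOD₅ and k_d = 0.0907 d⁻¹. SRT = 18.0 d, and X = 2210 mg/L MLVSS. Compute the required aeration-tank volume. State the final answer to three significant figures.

V ≈ 1270 m³

Rearranging the biomass balance for a CMAS with decay, V = Y·Q·ΔS·θ_c / [X·(1+k_d θ_c)] = 0.667 × 2550 × (249 − 8.41) × 18.0 / [2210 × (1 + 0.0907 × 18.0)] = 7.37×10^6 / 5818 = 1266 m³.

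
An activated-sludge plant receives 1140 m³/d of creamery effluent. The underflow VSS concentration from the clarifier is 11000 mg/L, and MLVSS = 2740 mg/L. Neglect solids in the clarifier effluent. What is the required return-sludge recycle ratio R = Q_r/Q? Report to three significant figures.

R = Q_r/Q = X/(X_r − X) = 2740 / (11000 − 2740) = 0.3317.

R ≈ 0.332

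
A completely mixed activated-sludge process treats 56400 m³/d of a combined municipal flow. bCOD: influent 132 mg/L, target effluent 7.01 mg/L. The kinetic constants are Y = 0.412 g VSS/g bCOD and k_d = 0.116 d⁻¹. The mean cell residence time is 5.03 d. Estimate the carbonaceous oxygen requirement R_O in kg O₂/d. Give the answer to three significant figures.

R_O ≈ 4440 kg O₂/d

Observed yield with endogenous decay: Y_obs = Y / (1 + k_d·θ_c) = 0.412 / (1 + 0.116 × 5.03) = 0.412 / 1.583 = 0.2602 g VSS/g bCOD.
ΔS = 132 − 7.01 = 125.0 mg/L, so the substrate removal rate is 56400 × 125.0/1000 = 7049 kg bCOD/d.
P_X = Y_obs·Q·(S₀ − S) = 0.2602 × 7049 = 1834 kg VSS/d.
Carbonaceous O₂ demand = substrate oxidised − cell-mass equivalent = 7049 − 1.42 × 1834 = 4445 kg O₂/d.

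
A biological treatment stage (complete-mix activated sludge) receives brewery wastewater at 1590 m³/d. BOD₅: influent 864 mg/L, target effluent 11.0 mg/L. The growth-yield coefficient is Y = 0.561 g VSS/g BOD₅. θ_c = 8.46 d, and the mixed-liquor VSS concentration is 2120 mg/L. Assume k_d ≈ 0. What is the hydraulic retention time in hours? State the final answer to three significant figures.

Biomass mass balance (decay neglected): V·X = Y·Q·(S₀ − S)·θ_c, so V = 0.561 × 1590 × (864 − 11.0) × 8.46 / 2120 = 3036 m³.
τ = V/Q = 3036/1590 = 1.910 d, or 45.83 h.

τ ≈ 45.8 h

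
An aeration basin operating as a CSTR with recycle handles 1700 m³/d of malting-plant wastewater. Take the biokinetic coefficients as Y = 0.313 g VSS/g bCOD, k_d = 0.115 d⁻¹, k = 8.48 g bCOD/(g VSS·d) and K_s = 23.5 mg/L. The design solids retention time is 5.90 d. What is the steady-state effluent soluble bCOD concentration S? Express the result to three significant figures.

S ≈ 2.82 mg/L

Effluent substrate depends only on kinetics and SRT: S = K_s(1 + k_d θ_c) / [θ_c(Yk − k_d) − 1] = 23.5 × (1 + 0.115 × 5.90) / [5.90 × (0.313 × 8.48 − 0.115) − 1] = 39.44 / 13.98 = 2.821 mg/L.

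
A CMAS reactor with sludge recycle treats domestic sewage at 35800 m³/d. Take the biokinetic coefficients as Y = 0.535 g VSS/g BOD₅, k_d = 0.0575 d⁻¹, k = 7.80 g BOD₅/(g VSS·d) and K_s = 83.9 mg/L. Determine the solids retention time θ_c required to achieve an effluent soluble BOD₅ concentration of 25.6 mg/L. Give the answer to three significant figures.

θ_c ≈ 1.09 d

From 1/θ_c = Y·k·S/(K_s + S) − k_d: Y·k·S/(K_s+S) = 0.535 × 7.80 × 25.6 / (83.9 + 25.6) = 0.9756 d⁻¹.
1/θ_c = 0.9756 − 0.0575 = 0.9181 d⁻¹, so θ_c = 1.089 d.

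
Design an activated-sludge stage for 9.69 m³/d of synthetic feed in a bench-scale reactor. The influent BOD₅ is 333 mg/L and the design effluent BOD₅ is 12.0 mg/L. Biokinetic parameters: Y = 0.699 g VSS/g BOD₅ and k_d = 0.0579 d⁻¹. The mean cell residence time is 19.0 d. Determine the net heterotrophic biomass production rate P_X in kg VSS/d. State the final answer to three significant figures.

Correct the yield for decay: Y_obs = Y/(1 + k_d θ_c) = 0.699 / (1 + 0.0579 × 19.0) = 0.699 / 2.100 = 0.3328.
ΔS = 333 − 12.0 = 321.0 mg/L, so the substrate removal rate is 9.69 × 321.0/1000 = 3.110 kg BOD₅/d.
P_X = Y_obs · Q(S₀ − S) = 0.3328 × 3.110 = 1.035 kg VSS/d.

P_X ≈ 1.04 kg VSS/d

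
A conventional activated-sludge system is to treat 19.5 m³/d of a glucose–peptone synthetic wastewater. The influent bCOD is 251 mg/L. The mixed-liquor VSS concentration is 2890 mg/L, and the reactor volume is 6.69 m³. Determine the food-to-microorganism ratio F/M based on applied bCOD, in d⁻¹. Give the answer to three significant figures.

F/M = applied load / biomass = Q·S₀/(V·X) = 19.5 × 251 / (6.690 × 2890) = 0.2532 d⁻¹.

F/M ≈ 0.253 d⁻¹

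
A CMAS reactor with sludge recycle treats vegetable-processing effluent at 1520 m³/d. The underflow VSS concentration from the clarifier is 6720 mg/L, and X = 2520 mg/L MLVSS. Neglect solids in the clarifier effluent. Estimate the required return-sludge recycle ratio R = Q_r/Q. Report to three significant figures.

Mass balance around the secondary clarifier (neglecting effluent solids): R = X / (X_r − X) = 2520 / (6720 − 2520) = 0.6000.

R ≈ 0.600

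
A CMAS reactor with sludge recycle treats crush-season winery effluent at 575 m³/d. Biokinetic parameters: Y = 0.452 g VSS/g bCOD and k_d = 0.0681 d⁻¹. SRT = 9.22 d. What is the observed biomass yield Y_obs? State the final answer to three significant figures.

Correct the yield for decay: Y_obs = Y/(1 + k_d θ_c) = 0.452 / (1 + 0.0681 × 9.22) = 0.452 / 1.628 = 0.2777.

Y_obs ≈ 0.278 g VSS/g bCOD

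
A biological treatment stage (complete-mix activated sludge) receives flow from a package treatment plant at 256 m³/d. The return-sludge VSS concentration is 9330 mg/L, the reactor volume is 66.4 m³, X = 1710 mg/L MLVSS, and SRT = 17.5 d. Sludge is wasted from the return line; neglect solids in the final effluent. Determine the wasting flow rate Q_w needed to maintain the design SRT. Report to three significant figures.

Q_w = (V·X)/(θ_c X_r) = 66.40 × 1710 / (17.5 × 9330) = 0.6954 m³/d.

Q_w ≈ 0.695 m³/d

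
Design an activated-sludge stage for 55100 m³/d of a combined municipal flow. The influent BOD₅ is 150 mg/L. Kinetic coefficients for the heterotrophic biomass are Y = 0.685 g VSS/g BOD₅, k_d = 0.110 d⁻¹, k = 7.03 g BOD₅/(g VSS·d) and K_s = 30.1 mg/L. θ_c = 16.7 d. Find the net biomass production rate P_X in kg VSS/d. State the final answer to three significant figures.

For a completely mixed reactor with recycle the Lawrence–McCarty relation gives S = K_s·(1 + k_d·θ_c) / [θ_c·(Y·k − k_d) − 1] = 30.1 × (1 + 0.110 × 16.7) / [16.7 × (0.685 × 7.03 − 0.110) − 1] = 85.39 / 77.58 = 1.101 mg/L.
Observed yield with endogenous decay: Y_obs = Y / (1 + k_d·θ_c) = 0.685 / (1 + 0.110 × 16.7) = 0.685 / 2.837 = 0.2415 g VSS/g BOD₅.
Mass of BOD₅ removed per day: Q(S₀ − S) = 55100 × 148.9 g/m³ = 8204 kg/d.
Biomass produced: P_X = Y_obs·Q·ΔS = 0.2415 × 8204 ≈ 1981 kg VSS/d.

P_X ≈ 1980 kg VSS/d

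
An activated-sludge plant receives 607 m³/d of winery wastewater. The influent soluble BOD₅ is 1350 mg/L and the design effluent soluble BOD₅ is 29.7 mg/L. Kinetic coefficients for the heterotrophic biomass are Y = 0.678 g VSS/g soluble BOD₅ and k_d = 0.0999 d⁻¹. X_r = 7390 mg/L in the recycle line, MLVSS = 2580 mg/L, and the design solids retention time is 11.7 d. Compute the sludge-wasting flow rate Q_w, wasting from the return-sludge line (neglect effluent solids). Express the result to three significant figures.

Steady-state biomass mass balance: V·X·(1 + k_d·θ_c) = Y·Q·(S₀ − S)·θ_c, so V = 0.678 × 607 × (1350 − 29.7) × 11.7 / [2580 × (1 + 0.0999 × 11.7)] = 6.36×10^6 / 5596 = 1136 m³.
θ_c = V·X/(Q_w·X_r) when wasting from the recycle, so Q_w = V·X/(θ_c·X_r) = 1136 × 2580 / (11.7 × 7390) = 33.90 m³/d.

Q_w ≈ 33.9 m³/d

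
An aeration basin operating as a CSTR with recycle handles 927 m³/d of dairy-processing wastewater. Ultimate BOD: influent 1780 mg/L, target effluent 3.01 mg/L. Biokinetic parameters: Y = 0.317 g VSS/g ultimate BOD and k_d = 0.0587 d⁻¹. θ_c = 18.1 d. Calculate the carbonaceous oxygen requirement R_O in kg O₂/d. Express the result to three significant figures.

R_O ≈ 1290 kg O₂/d

Observed yield with endogenous decay: Y_obs = Y / (1 + k_d·θ_c) = 0.317 / (1 + 0.0587 × 18.1) = 0.317 / 2.062 = 0.1537 g VSS/g ultimate BOD.
Substrate removed = Q·(S₀ − S) = 927 m³/d × (1780 − 3.01) g/m³ = 1.65×10^6 g/d = 1647 kg/d.
Biomass synthesised: P_X = Y_obs × 1647 = 253.2 kg VSS/d.
Carbonaceous O₂ demand = substrate oxidised − cell-mass equivalent = 1647 − 1.42 × 253.2 = 1288 kg O₂/d.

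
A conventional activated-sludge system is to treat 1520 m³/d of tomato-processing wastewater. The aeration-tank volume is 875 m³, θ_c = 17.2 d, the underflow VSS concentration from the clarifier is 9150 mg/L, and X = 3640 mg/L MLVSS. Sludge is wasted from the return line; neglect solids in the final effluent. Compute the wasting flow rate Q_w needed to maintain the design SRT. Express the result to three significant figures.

Q_w = (V·X)/(θ_c X_r) = 875.0 × 3640 / (17.2 × 9150) = 20.24 m³/d.

Q_w ≈ 20.2 m³/d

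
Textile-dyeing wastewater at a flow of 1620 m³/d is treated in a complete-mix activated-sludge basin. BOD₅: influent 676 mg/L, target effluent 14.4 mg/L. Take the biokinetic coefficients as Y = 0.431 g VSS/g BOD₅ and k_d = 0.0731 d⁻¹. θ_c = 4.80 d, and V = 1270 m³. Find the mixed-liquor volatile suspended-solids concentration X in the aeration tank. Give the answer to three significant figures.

X ≈ 1290 mg/L

Solving the biomass balance for X: X = Y Q (S₀−S) θ_c / [V (1+k_d θ_c)] = 0.431 × 1620 × (676 − 14.4) × 4.80 / [1270 × (1 + 0.0731 × 4.80)] = 1292 mg/L.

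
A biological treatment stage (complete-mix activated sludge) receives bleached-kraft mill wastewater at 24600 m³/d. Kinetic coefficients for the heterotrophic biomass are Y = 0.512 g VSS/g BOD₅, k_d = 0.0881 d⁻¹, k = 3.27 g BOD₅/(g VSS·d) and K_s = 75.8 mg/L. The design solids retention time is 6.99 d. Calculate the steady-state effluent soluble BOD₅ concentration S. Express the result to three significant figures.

For a completely mixed reactor with recycle the Lawrence–McCarty relation gives S = K_s·(1 + k_d·θ_c) / [θ_c·(Y·k − k_d) − 1] = 75.8 × (1 + 0.0881 × 6.99) / [6.99 × (0.512 × 3.27 − 0.0881) − 1] = 122.5 / 10.09 = 12.14 mg/L.

S ≈ 12.1 mg/L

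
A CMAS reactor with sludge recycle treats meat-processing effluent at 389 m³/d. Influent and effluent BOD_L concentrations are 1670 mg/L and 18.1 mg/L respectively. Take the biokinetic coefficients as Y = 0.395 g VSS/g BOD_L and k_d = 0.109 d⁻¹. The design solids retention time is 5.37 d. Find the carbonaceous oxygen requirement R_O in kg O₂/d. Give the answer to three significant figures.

Correct the yield for decay: Y_obs = Y/(1 + k_d θ_c) = 0.395 / (1 + 0.109 × 5.37) = 0.395 / 1.585 = 0.2492.
Q·(S₀ − S) = 389 × (1670 − 18.1) × 10⁻³ = 642.6 kg/d removed.
Net sludge production P_X = 0.2492 × 642.6 = 160.1 kg VSS/d.
Carbonaceous O₂ demand = substrate oxidised − cell-mass equivalent = 642.6 − 1.42 × 160.1 = 415.2 kg O₂/d.

R_O ≈ 415 kg O₂/d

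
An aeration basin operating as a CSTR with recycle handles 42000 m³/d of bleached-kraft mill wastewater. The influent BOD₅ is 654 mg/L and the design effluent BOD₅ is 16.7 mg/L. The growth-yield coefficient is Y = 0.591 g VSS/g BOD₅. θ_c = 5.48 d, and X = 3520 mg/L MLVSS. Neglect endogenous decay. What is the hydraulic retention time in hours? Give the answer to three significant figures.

τ ≈ 14.1 h

Biomass mass balance (decay neglected): V·X = Y·Q·(S₀ − S)·θ_c, so V = 0.591 × 42000 × (654 − 16.7) × 5.48 / 3520 = 24627 m³.
τ = V/Q = 24627/42000 = 0.5864 d, or 14.07 h.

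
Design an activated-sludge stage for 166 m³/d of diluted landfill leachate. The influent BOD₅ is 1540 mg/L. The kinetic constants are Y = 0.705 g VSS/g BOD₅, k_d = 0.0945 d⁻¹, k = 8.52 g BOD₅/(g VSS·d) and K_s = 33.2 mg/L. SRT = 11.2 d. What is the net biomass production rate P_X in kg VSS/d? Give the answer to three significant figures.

From the Monod/SRT balance for a CMAS, S = K_s·(1+k_d θ_c)/[θ_c·(Y k − k_d) − 1] = 33.2 × (1 + 0.0945 × 11.2) / [11.2 × (0.705 × 8.52 − 0.0945) − 1] = 68.34 / 65.22 = 1.048 mg/L.
Observed yield with endogenous decay: Y_obs = Y / (1 + k_d·θ_c) = 0.705 / (1 + 0.0945 × 11.2) = 0.705 / 2.058 = 0.3425 g VSS/g BOD₅.
Substrate removed = Q·(S₀ − S) = 166 m³/d × (1540 − 1.05) g/m³ = 2.55×10^5 g/d = 255.5 kg/d.
Biomass produced: P_X = Y_obs·Q·ΔS = 0.3425 × 255.5 ≈ 87.50 kg VSS/d.

P_X ≈ 87.5 kg VSS/d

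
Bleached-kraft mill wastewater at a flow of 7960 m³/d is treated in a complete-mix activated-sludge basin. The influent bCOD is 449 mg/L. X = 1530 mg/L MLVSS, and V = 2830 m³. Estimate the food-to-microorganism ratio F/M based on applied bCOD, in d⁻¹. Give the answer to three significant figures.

F/M ≈ 0.825 d⁻¹

F/M = applied load / biomass = Q·S₀/(V·X) = 7960 × 449 / (2830 × 1530) = 0.8254 d⁻¹.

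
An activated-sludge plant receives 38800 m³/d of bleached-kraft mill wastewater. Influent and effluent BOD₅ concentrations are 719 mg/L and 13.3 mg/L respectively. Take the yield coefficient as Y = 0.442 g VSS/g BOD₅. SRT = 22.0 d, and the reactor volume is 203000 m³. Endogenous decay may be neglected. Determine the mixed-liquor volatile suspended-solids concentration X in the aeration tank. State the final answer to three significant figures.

X ≈ 1310 mg/L

X = Y·Q·ΔS·θ_c / V = 0.442 × 38800 × (719 − 13.3) × 22.0 / 203000 = 1312 mg/L.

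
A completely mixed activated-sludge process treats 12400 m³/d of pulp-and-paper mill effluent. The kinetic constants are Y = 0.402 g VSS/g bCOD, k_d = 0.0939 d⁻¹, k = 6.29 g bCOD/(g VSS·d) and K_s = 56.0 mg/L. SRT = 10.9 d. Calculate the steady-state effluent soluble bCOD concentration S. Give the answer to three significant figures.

For a completely mixed reactor with recycle the Lawrence–McCarty relation gives S = K_s·(1 + k_d·θ_c) / [θ_c·(Y·k − k_d) − 1] = 56.0 × (1 + 0.0939 × 10.9) / [10.9 × (0.402 × 6.29 − 0.0939) − 1] = 113.3 / 25.54 = 4.437 mg/L.

S ≈ 4.44 mg/L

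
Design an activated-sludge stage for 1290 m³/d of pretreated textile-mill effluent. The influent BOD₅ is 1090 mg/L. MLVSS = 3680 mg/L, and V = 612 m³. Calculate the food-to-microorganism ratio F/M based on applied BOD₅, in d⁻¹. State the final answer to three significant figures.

F/M ≈ 0.624 d⁻¹

F/M = Q·S₀ / (V·X) = 1290 × 1090 / (612.0 × 3680) = 0.6243 g BOD₅·(g VSS·d)⁻¹.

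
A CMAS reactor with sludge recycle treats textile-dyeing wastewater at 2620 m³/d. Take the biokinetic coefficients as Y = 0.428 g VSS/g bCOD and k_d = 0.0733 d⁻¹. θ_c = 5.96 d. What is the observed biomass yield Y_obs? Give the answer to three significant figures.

Correct the yield for decay: Y_obs = Y/(1 + k_d θ_c) = 0.428 / (1 + 0.0733 × 5.96) = 0.428 / 1.437 = 0.2979.

Y_obs ≈ 0.298 g VSS/g bCOD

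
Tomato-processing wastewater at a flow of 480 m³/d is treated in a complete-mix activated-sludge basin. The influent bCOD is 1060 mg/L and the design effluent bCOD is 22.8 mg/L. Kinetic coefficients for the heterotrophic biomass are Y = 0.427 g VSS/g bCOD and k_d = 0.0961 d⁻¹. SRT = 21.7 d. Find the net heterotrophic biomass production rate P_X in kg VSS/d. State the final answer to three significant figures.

P_X ≈ 68.9 kg VSS/d

Y_obs = Y / (1 + k_d θ_c) = 0.427 / (1 + 0.0961 × 21.7) = 0.427 / 3.085 = 0.1384.
Substrate removed = Q·(S₀ − S) = 480 m³/d × (1060 − 22.8) g/m³ = 4.98×10^5 g/d = 497.9 kg/d.
Net biomass production P_X = Y_obs × Q·(S₀ − S) = 0.1384 × 497.9 = 68.90 kg VSS/d.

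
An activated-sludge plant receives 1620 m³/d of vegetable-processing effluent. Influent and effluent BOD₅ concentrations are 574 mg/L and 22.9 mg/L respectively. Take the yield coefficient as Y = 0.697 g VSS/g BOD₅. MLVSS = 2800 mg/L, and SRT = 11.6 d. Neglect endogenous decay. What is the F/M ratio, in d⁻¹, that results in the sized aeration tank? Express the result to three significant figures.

With k_d = 0 the design equation reduces to V = Y Q (S₀−S) θ_c / X = 0.697 × 1620 × (574 − 22.9) × 11.6 / 2800 = 2578 m³.
F/M = applied load / biomass = Q·S₀/(V·X) = 1620 × 574 / (2578 × 2800) = 0.1288 d⁻¹.

F/M ≈ 0.129 d⁻¹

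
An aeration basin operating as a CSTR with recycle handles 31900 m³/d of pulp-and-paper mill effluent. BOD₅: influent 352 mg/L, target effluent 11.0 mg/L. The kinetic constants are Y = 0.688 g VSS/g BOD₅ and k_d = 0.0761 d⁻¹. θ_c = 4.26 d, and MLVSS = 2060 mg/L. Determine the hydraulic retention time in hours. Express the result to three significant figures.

τ ≈ 8.79 h

Steady-state biomass mass balance: V·X·(1 + k_d·θ_c) = Y·Q·(S₀ − S)·θ_c, so V = 0.688 × 31900 × (352 − 11.0) × 4.26 / [2060 × (1 + 0.0761 × 4.26)] = 3.19×10^7 / 2728 = 11688 m³.
Hydraulic retention time τ = V/Q = 11688 / 31900 = 0.3664 d = 8.793 h.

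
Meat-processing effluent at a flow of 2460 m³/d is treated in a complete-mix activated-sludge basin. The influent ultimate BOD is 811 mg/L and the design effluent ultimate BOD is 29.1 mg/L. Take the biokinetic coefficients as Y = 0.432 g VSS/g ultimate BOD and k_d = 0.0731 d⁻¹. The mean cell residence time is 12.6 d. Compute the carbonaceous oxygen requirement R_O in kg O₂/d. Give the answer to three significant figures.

R_O ≈ 1310 kg O₂/d

The observed yield is Y_obs = Y/(1 + k_d·θ_c) = 0.432 / (1 + 0.0731 × 12.6) = 0.432 / 1.921 = 0.2249 g VSS per g ultimate BOD removed.
Q·(S₀ − S) = 2460 × (811 − 29.1) × 10⁻³ = 1923 kg/d removed.
P_X = Y_obs·Q·(S₀ − S) = 0.2249 × 1923 = 432.5 kg VSS/d.
R_O = Q·(S₀ − S) − 1.42·P_X = 1923 − 1.42 × 432.5 = 1309 kg O₂/d.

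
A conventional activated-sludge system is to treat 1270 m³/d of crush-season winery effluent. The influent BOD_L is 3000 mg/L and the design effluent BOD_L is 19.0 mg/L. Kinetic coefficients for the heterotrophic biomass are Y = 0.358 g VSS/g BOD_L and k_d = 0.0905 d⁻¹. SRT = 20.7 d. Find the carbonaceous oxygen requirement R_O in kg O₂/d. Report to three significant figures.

Correct the yield for decay: Y_obs = Y/(1 + k_d θ_c) = 0.358 / (1 + 0.0905 × 20.7) = 0.358 / 2.873 = 0.1246.
Substrate removed = Q·(S₀ − S) = 1270 m³/d × (3000 − 19.0) g/m³ = 3.79×10^6 g/d = 3786 kg/d.
Net sludge production P_X = 0.1246 × 3786 = 471.7 kg VSS/d.
R_O = Q·(S₀ − S) − 1.42·P_X = 3786 − 1.42 × 471.7 = 3116 kg O₂/d.

R_O ≈ 3120 kg O₂/d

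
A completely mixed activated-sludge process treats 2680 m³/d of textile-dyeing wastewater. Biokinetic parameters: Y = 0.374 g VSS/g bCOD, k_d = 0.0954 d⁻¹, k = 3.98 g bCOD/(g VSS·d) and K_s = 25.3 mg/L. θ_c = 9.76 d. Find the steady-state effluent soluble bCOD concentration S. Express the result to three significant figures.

S ≈ 3.88 mg/L

Effluent substrate depends only on kinetics and SRT: S = K_s(1 + k_d θ_c) / [θ_c(Yk − k_d) − 1] = 25.3 × (1 + 0.0954 × 9.76) / [9.76 × (0.374 × 3.98 − 0.0954) − 1] = 48.86 / 12.60 = 3.879 mg/L.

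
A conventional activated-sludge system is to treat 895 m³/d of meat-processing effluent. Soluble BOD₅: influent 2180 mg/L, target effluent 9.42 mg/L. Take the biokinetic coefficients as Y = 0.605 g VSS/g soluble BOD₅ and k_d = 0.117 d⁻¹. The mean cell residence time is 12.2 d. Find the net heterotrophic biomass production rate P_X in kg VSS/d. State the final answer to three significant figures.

P_X ≈ 484 kg VSS/d

Correct the yield for decay: Y_obs = Y/(1 + k_d θ_c) = 0.605 / (1 + 0.117 × 12.2) = 0.605 / 2.427 = 0.2492.
Substrate removed = Q·(S₀ − S) = 895 m³/d × (2180 − 9.42) g/m³ = 1.94×10^6 g/d = 1943 kg/d.
So the net sludge growth is P_X = 0.2492 × 1943 = 484.2 kg VSS/d.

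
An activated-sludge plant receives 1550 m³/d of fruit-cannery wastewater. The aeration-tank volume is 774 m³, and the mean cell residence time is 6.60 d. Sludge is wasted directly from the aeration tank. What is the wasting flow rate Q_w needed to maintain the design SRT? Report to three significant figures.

For wasting at MLVSS concentration, Q_w = V/θ_c = 774.0/6.60 = 117.3 m³/d.

Q_w ≈ 117 m³/d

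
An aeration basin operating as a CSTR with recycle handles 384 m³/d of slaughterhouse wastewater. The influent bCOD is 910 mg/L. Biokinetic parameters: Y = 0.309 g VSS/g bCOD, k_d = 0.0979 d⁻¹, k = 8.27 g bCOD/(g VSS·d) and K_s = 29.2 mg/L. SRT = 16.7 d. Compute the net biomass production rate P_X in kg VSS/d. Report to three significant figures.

P_X ≈ 40.9 kg VSS/d

From the Monod/SRT balance for a CMAS, S = K_s·(1+k_d θ_c)/[θ_c·(Y k − k_d) − 1] = 29.2 × (1 + 0.0979 × 16.7) / [16.7 × (0.309 × 8.27 − 0.0979) − 1] = 76.94 / 40.04 = 1.922 mg/L.
Correct the yield for decay: Y_obs = Y/(1 + k_d θ_c) = 0.309 / (1 + 0.0979 × 16.7) = 0.309 / 2.635 = 0.1173.
Substrate removed = Q·(S₀ − S) = 384 m³/d × (910 − 1.92) g/m³ = 3.49×10^5 g/d = 348.7 kg/d.
Net biomass production P_X = Y_obs × Q·(S₀ − S) = 0.1173 × 348.7 = 40.89 kg VSS/d.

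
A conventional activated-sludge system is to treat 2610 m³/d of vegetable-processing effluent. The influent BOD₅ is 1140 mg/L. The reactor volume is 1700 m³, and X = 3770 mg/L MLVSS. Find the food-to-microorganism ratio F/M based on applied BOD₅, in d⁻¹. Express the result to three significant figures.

F/M = applied load / biomass = Q·S₀/(V·X) = 2610 × 1140 / (1700 × 3770) = 0.4643 d⁻¹.

F/M ≈ 0.464 d⁻¹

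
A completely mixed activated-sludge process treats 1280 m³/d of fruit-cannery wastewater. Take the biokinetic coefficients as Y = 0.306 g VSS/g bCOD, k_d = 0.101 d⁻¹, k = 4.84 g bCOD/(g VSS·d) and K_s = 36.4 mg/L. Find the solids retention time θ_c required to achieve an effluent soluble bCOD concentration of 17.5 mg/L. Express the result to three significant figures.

θ_c ≈ 2.63 d

Specific growth rate at S = 17.5 mg/L: μ = YkS/(K_s+S) = 0.306·4.84·17.5/(36.4+17.5) = 0.4809 d⁻¹.
Then 1/θ_c = μ − k_d = 0.4809 − 0.101 = 0.3799 d⁻¹, giving θ_c = 2.633 d.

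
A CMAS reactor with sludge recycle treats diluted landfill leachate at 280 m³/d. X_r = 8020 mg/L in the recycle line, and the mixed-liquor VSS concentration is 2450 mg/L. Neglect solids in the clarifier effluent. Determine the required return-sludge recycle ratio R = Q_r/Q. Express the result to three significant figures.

Solids balance on the clarifier gives (1+R)X = R·X_r, so R = X/(X_r − X) = 2450 / (8020 − 2450) = 0.4399.

R ≈ 0.440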